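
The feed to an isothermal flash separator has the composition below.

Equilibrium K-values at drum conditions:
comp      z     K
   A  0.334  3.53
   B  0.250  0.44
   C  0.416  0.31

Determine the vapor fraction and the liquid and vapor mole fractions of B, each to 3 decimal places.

ψ = 0.257, x_B = 0.292, y_B = 0.128

Material balance + equilibrium reduce to Σ zᵢ(Kᵢ−1)/(1+ψ(Kᵢ−1)) = 0.
g(0) = ΣzᵢKᵢ − 1 = 0.418 and g(1) = 1 − Σzᵢ/Kᵢ = -1.005, so a root lies in (0, 1).
Newton iteration, ψ⁰ = 0.59:
  ψ = 0.590: g = -0.3542, g' = -1.082 → ψ = 0.263
  ψ = 0.263: g = -0.0071, g' = -1.175 → ψ = 0.257
Converged at ψ = 0.257.
Compositions from xᵢ = zᵢ/(1+ψ(Kᵢ−1)), yᵢ = Kᵢxᵢ:
  A: x = 0.202, y = 0.715
  B: x = 0.292, y = 0.128
  C: x = 0.506, y = 0.157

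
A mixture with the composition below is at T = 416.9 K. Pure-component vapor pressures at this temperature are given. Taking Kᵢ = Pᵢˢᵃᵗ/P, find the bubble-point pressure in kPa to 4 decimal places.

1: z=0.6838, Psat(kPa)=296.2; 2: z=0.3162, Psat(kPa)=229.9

Pbub = 275.2359 kPa

At the bubble point ψ → 0, so ΣzᵢKᵢ = 1 with Kᵢ = Pᵢˢᵃᵗ/P ⇒ P = ΣzᵢPᵢˢᵃᵗ.
P = 0.6838·296.2 + 0.3162·229.9 = 275.2359 kPa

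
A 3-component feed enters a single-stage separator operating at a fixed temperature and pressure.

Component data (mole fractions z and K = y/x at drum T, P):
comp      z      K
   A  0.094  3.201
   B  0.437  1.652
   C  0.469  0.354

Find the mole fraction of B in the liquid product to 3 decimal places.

Material balance + equilibrium reduce to Σ zᵢ(Kᵢ−1)/(1+ψ(Kᵢ−1)) = 0.
Check two-phase: ΣzᵢKᵢ = 1.189 > 1 and Σzᵢ/Kᵢ = 1.619 > 1, so g(0) = 0.189 > 0 and g(1) = -0.619 < 0.
Newton iteration, ψ⁰ = 0.4:
  ψ = 0.400: g = -0.0725, g' = -0.602 → ψ = 0.279
  ψ = 0.279: g = -0.0006, g' = -0.599 → ψ = 0.278
Converged at ψ = 0.278.
Compositions from xᵢ = zᵢ/(1+ψ(Kᵢ−1)), yᵢ = Kᵢxᵢ:
  A: x = 0.058, y = 0.187
  B: x = 0.370, y = 0.611
  C: x = 0.572, y = 0.202

x_B = 0.370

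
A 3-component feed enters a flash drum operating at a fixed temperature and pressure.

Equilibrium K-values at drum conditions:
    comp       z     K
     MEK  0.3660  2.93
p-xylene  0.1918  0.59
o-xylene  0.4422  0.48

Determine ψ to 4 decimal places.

ψ = 0.4214

Material balance + equilibrium reduce to Σ zᵢ(Kᵢ−1)/(1+ψ(Kᵢ−1)) = 0.
g(0) = ΣzᵢKᵢ − 1 = 0.3978 and g(1) = 1 − Σzᵢ/Kᵢ = -0.3712, so a root lies in (0, 1).
Newton iteration, ψ⁰ = 0.33:
  ψ = 0.3300: g = 0.06302, g' = -0.7262 → ψ = 0.4168
  ψ = 0.4168: g = 0.00307, g' = -0.6605 → ψ = 0.4214
Converged at ψ = 0.4214.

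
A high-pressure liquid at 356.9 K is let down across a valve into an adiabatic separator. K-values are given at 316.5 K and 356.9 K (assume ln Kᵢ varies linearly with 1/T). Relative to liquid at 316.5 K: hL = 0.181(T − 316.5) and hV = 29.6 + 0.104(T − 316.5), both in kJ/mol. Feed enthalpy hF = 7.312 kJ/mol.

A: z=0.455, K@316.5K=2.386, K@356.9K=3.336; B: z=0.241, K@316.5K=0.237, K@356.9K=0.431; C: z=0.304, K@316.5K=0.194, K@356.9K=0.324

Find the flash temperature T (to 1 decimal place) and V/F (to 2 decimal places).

Adiabatic flash: solve Rachford–Rice at each trial T, then check hF = ψ·hV(T) + (1−ψ)·hL(T).
  T = 316.5 K: K = (2.386, 0.237, 0.194), RR gives ψ = 0.185, H_out = 5.472 kJ/mol
  T = 356.9 K: K = (3.336, 0.431, 0.324), RR gives ψ = 0.488, H_out = 20.244 kJ/mol
  T = 336.7 K: K = (2.850, 0.325, 0.255), RR gives ψ = 0.342, H_out = 13.249 kJ/mol
  T = 326.6 K: K = (2.615, 0.279, 0.223), RR gives ψ = 0.267, H_out = 9.531 kJ/mol
  T = 321.6 K: K = (2.501, 0.258, 0.208), RR gives ψ = 0.228, H_out = 7.577 kJ/mol
  T = 319.1 K: K = (2.444, 0.247, 0.201), RR gives ψ = 0.207, H_out = 6.561 kJ/mol
  T = 320.4 K: K = (2.474, 0.253, 0.205), RR gives ψ = 0.218, H_out = 7.093 kJ/mol
Linear interpolation between T = 320.4 (H_out = 7.093) and T = 321.6 (H_out = 7.577) on hF = 7.312 gives T ≈ 320.9 K, at which ψ = 0.22.

T = 320.9 K, V/F = 0.22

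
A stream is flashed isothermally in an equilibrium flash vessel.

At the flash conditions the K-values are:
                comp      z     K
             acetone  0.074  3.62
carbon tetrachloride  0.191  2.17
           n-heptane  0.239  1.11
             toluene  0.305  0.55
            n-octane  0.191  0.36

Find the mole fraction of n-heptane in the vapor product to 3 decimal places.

Rachford–Rice: g(V/F) = Σ zᵢ(Kᵢ−1)/(1+V/F(Kᵢ−1)) = 0.
g(0) = ΣzᵢKᵢ − 1 = 0.184 and g(1) = 1 − Σzᵢ/Kᵢ = -0.409, so a root lies in (0, 1).
Iterate (Newton) starting at V/F = 0.58:
  V/F = 0.580: g = -0.1453, g' = -0.486 → V/F = 0.281
  V/F = 0.281: g = -0.0009, g' = -0.516 → V/F = 0.279
Converged at V/F = 0.279.
Compositions from xᵢ = zᵢ/(1+V/F(Kᵢ−1)), yᵢ = Kᵢxᵢ:
  acetone: x = 0.043, y = 0.155
  carbon tetrachloride: x = 0.144, y = 0.312
  n-heptane: x = 0.232, y = 0.257
  toluene: x = 0.349, y = 0.192
  n-octane: x = 0.233, y = 0.084

y_n-heptane = 0.257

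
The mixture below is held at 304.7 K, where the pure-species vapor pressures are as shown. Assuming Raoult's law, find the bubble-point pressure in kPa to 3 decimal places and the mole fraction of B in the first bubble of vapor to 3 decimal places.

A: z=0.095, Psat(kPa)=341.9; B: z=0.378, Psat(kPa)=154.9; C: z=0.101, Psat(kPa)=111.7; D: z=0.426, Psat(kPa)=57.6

At the bubble point ψ → 0, so ΣzᵢKᵢ = 1 with Kᵢ = Pᵢˢᵃᵗ/P ⇒ P = ΣzᵢPᵢˢᵃᵗ.
P = 0.095·341.9 + 0.378·154.9 + 0.101·111.7 + 0.426·57.6 = 126.852 kPa
yᵢ = zᵢPᵢˢᵃᵗ/P ⇒ y_B = 0.378·154.9/126.852 = 0.462

Pbub = 126.852 kPa, y_B = 0.462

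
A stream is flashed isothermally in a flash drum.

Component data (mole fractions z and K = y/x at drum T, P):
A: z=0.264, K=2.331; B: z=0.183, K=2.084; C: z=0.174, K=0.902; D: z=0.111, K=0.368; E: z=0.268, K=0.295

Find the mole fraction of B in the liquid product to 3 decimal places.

x_B = 0.129

Newton–Raphson from V/F = 0.7:
  V/F = 0.700: g = -0.2225, g' = -0.859 → V/F = 0.441
  V/F = 0.441: g = -0.0336, g' = -0.652 → V/F = 0.389
Converged at V/F = 0.389.
Compositions from xᵢ = zᵢ/(1+V/F(Kᵢ−1)), yᵢ = Kᵢxᵢ:
  A: x = 0.174, y = 0.405
  B: x = 0.129, y = 0.268
  C: x = 0.181, y = 0.163
  D: x = 0.147, y = 0.054
  E: x = 0.369, y = 0.109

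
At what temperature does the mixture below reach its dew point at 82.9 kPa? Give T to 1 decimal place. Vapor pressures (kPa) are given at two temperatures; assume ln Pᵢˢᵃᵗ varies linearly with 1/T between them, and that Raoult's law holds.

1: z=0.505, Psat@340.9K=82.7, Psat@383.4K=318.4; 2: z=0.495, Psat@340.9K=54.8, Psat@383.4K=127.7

T = 349.3 K

Dew-point temperature: Σzᵢ·P/Pᵢˢᵃᵗ(T) = 1. Interpolate ln Pᵢˢᵃᵗ = aᵢ + bᵢ/T.
  T = 340.9 K: ΣzᵢP/Pᵢˢᵃᵗ = 1.2550
  T = 383.4 K: ΣzᵢP/Pᵢˢᵃᵗ = 0.4528
  T = 362.1 K: ΣzᵢP/Pᵢˢᵃᵗ = 0.7274
  T = 351.5 K: ΣzᵢP/Pᵢˢᵃᵗ = 0.9457
  T = 346.2 K: ΣzᵢP/Pᵢˢᵃᵗ = 1.0865
  T = 348.9 K: ΣzᵢP/Pᵢˢᵃᵗ = 1.0116
  T = 350.2 K: ΣzᵢP/Pᵢˢᵃᵗ = 0.9780
Interpolating between 348.9 K and 350.2 K gives T ≈ 349.3 K.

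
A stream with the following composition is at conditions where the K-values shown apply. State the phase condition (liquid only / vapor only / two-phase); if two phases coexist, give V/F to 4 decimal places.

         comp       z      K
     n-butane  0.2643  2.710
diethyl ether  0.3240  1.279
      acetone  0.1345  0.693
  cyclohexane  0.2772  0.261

two-phase, V/F = 0.4192

ΣzᵢKᵢ = 1.2962; Σzᵢ/Kᵢ = 1.6070.
Both exceed 1, so a two-phase solution exists.
Rachford–Rice: g(ψ) = Σ zᵢ(Kᵢ−1)/(1+ψ(Kᵢ−1)) = 0.
Iterate (Newton) starting at ψ = 0.5:
  ψ = 0.5000: g = -0.05071, g' = -0.6425 → ψ = 0.4211
  ψ = 0.4211: g = -0.00116, g' = -0.6172 → ψ = 0.4192
Converged at ψ = 0.4192.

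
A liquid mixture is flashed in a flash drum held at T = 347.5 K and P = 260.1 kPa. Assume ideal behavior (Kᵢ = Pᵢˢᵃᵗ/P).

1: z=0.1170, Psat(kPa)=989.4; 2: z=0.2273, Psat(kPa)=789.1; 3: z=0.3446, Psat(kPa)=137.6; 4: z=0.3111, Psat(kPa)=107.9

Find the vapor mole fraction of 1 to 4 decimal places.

Raoult's law: Kᵢ = Pᵢˢᵃᵗ/P = Pᵢˢᵃᵗ/260.1.
  K_1 = 989.4/260.1 = 3.803922, K_2 = 789.1/260.1 = 3.033833, K_3 = 137.6/260.1 = 0.529027, K_4 = 107.9/260.1 = 0.414840
Newton–Raphson from ψ = 0.5:
  ψ = 0.5000: g = -0.10384, g' = -0.7342 → ψ = 0.3586
  ψ = 0.3586: g = 0.00526, g' = -0.8244 → ψ = 0.3650
Converged at ψ = 0.3650.
Compositions from xᵢ = zᵢ/(1+ψ(Kᵢ−1)), yᵢ = Kᵢxᵢ:
  1: x = 0.0578, y = 0.2200
  2: x = 0.1305, y = 0.3958
  3: x = 0.4161, y = 0.2201
  4: x = 0.3956, y = 0.1641

y_1 = 0.2200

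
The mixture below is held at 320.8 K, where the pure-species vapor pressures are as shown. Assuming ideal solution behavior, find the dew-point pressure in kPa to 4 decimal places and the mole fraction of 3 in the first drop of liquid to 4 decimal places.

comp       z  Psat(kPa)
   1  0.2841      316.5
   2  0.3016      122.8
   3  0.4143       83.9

Pdew = 120.6029 kPa, x_3 = 0.5955

At the dew point ψ → 1, so Σzᵢ/Kᵢ = 1 with Kᵢ = Pᵢˢᵃᵗ/P ⇒ 1/P = Σzᵢ/Pᵢˢᵃᵗ.
1/P = 0.2841/316.5 + 0.3016/122.8 + 0.4143/83.9 = 0.0082917 ⇒ P = 120.6029 kPa
xᵢ = zᵢP/Pᵢˢᵃᵗ ⇒ x_3 = 0.4143·120.6029/83.9 = 0.5955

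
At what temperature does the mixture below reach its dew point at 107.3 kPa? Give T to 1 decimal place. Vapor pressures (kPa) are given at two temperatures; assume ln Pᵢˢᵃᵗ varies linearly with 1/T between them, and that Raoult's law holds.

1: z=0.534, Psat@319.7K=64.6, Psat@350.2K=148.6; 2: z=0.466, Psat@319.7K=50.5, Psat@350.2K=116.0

T = 342.3 K

Dew-point temperature: Σzᵢ·P/Pᵢˢᵃᵗ(T) = 1. Interpolate ln Pᵢˢᵃᵗ = aᵢ + bᵢ/T.
  T = 319.7 K: ΣzᵢP/Pᵢˢᵃᵗ = 1.8771
  T = 350.2 K: ΣzᵢP/Pᵢˢᵃᵗ = 0.8166
  T = 334.9 K: ΣzᵢP/Pᵢˢᵃᵗ = 1.2165
  T = 342.5 K: ΣzᵢP/Pᵢˢᵃᵗ = 0.9936
  T = 338.7 K: ΣzᵢP/Pᵢˢᵃᵗ = 1.0982
  T = 340.6 K: ΣzᵢP/Pᵢˢᵃᵗ = 1.0443
Interpolating between 340.6 K and 342.5 K gives T ≈ 342.3 K.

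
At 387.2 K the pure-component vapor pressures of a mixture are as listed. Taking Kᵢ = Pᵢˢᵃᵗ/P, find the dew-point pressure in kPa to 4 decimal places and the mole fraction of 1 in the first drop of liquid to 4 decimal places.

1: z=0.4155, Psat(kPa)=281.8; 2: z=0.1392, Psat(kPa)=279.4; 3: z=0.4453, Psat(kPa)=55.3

Pdew = 99.7496 kPa, x_1 = 0.1471

At the dew point ψ → 1, so Σzᵢ/Kᵢ = 1 with Kᵢ = Pᵢˢᵃᵗ/P ⇒ 1/P = Σzᵢ/Pᵢˢᵃᵗ.
1/P = 0.4155/281.8 + 0.1392/279.4 + 0.4453/55.3 = 0.0100251 ⇒ P = 99.7496 kPa
xᵢ = zᵢP/Pᵢˢᵃᵗ ⇒ x_1 = 0.4155·99.7496/281.8 = 0.1471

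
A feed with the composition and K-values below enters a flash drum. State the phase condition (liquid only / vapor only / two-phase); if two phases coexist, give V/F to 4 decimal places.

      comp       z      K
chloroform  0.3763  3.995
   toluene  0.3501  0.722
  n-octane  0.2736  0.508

two-phase, V/F = 0.7706

ΣzᵢKᵢ = 1.8951; Σzᵢ/Kᵢ = 1.1177.
Both exceed 1, so a two-phase solution exists.
Newton iteration, ψ⁰ = 0.65:
  ψ = 0.6500: g = 0.06577, g' = -0.5722 → ψ = 0.7649
  ψ = 0.7649: g = 0.00299, g' = -0.5256 → ψ = 0.7706
Converged at ψ = 0.7706.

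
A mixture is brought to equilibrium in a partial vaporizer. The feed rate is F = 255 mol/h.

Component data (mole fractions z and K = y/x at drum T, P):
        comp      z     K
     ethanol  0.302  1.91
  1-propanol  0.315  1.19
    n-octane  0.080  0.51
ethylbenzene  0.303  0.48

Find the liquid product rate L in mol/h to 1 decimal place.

L = 145.1 mol/h

Newton–Raphson from V/F = 0.5:
  V/F = 0.500: g = -0.0213, g' = -0.311 → V/F = 0.431
Converged at V/F = 0.431.
Then V = V/F·F = 0.4308·255 = 109.9 mol/h and L = F − V = 145.1 mol/h.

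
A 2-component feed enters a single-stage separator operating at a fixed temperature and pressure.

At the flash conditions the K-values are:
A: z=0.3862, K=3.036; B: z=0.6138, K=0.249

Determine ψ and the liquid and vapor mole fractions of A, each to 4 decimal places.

ψ = 0.2128, x_A = 0.2695, y_A = 0.8181

Binary case is linear: z₁(K₁−1)(1+ψ(K₂−1)) + z₂(K₂−1)(1+ψ(K₁−1)) = 0
⇒ ψ = [z₁(K₁−1)+z₂(K₂−1)] / [−(K₁−1)(K₂−1)] = 0.32534/1.52904 = 0.2128
Compositions from xᵢ = zᵢ/(1+ψ(Kᵢ−1)), yᵢ = Kᵢxᵢ:
  A: x = 0.2695, y = 0.8181
  B: x = 0.7305, y = 0.1819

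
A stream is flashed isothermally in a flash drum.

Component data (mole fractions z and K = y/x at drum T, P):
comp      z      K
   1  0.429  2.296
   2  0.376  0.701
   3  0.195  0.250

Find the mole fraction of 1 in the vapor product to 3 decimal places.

y_1 = 0.622

Rachford–Rice: g(β) = Σ zᵢ(Kᵢ−1)/(1+β(Kᵢ−1)) = 0.
g(0) = ΣzᵢKᵢ − 1 = 0.297 and g(1) = 1 − Σzᵢ/Kᵢ = -0.503, so a root lies in (0, 1).
Newton iteration, β⁰ = 0.34:
  β = 0.340: g = 0.0645, g' = -0.586 → β = 0.450
  β = 0.450: g = 0.0006, g' = -0.582 → β = 0.451
Converged at β = 0.451.
Compositions from xᵢ = zᵢ/(1+β(Kᵢ−1)), yᵢ = Kᵢxᵢ:
  1: x = 0.271, y = 0.622
  2: x = 0.435, y = 0.305
  3: x = 0.295, y = 0.074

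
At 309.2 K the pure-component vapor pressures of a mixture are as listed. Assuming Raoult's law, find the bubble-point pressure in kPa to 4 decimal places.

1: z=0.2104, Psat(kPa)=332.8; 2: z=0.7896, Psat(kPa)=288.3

At the bubble point ψ → 0, so ΣzᵢKᵢ = 1 with Kᵢ = Pᵢˢᵃᵗ/P ⇒ P = ΣzᵢPᵢˢᵃᵗ.
P = 0.2104·332.8 + 0.7896·288.3 = 297.6628 kPa

Pbub = 297.6628 kPa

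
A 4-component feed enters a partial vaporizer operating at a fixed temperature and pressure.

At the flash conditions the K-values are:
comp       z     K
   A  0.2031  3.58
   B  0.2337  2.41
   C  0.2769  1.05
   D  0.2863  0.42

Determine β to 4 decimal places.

Rachford–Rice: g(β) = Σ zᵢ(Kᵢ−1)/(1+β(Kᵢ−1)) = 0.
Feasibility: ΣzᵢKᵢ = 1.7013, Σzᵢ/Kᵢ = 1.0991 — both > 1, two phases present.
Newton iteration, β⁰ = 0.46:
  β = 0.4600: g = 0.22655, g' = -0.6335 → β = 0.8176
  β = 0.8176: g = 0.01905, g' = -0.5891 → β = 0.8500
  β = 0.8500: g = -0.00023, g' = -0.6040 → β = 0.8496
Converged at β = 0.8496.

β = 0.8496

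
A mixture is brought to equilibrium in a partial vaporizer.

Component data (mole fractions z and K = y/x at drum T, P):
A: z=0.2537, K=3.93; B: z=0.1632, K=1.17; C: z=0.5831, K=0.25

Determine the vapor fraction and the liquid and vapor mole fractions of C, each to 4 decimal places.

ψ = 0.1859, x_C = 0.6775, y_C = 0.1694

Rachford–Rice: g(ψ) = Σ zᵢ(Kᵢ−1)/(1+ψ(Kᵢ−1)) = 0.
Check two-phase: ΣzᵢKᵢ = 1.3338 > 1 and Σzᵢ/Kᵢ = 2.5364 > 1, so g(0) = 0.3338 > 0 and g(1) = -1.5364 < 0.
Iterate (Newton) starting at ψ = 0.69:
  ψ = 0.6900: g = -0.63554, g' = -1.6512 → ψ = 0.3051
  ψ = 0.3051: g = -0.14823, g' = -1.1630 → ψ = 0.1776
  ψ = 0.1776: g = 0.01127, g' = -1.3831 → ψ = 0.1858
  ψ = 0.1858: g = 0.00009, g' = -1.3604 → ψ = 0.1859
Converged at ψ = 0.1859.
Compositions from xᵢ = zᵢ/(1+ψ(Kᵢ−1)), yᵢ = Kᵢxᵢ:
  A: x = 0.1643, y = 0.6455
  B: x = 0.1582, y = 0.1851
  C: x = 0.6775, y = 0.1694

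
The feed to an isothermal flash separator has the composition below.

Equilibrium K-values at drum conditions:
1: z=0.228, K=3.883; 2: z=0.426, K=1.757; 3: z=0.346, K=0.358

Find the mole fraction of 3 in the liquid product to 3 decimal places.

Let β = V/F and solve Σ zᵢ(Kᵢ−1)/(1+β(Kᵢ−1)) = 0.
Feasibility: ΣzᵢKᵢ = 1.758, Σzᵢ/Kᵢ = 1.268 — both > 1, two phases present.
Iterate (Newton) starting at β = 0.5:
  β = 0.500: g = 0.1760, g' = -0.756 → β = 0.733
  β = 0.733: g = -0.0010, g' = -0.805 → β = 0.732
Converged at β = 0.732.
Compositions from xᵢ = zᵢ/(1+β(Kᵢ−1)), yᵢ = Kᵢxᵢ:
  1: x = 0.073, y = 0.285
  2: x = 0.274, y = 0.482
  3: x = 0.653, y = 0.234

x_3 = 0.653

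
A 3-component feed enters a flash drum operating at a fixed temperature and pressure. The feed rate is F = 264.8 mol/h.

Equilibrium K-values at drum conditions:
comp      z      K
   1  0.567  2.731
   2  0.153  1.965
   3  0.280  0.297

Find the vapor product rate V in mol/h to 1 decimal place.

V = 222.6 mol/h

Rachford–Rice: g(ψ) = Σ zᵢ(Kᵢ−1)/(1+ψ(Kᵢ−1)) = 0.
g(0) = ΣzᵢKᵢ − 1 = 0.932 and g(1) = 1 − Σzᵢ/Kᵢ = -0.228, so a root lies in (0, 1).
Newton–Raphson from ψ = 0.45:
  ψ = 0.450: g = 0.3667, g' = -0.902 → ψ = 0.856
  ψ = 0.856: g = -0.0185, g' = -1.192 → ψ = 0.841
Converged at ψ = 0.841.
Then V = ψ·F = 0.8407·264.8 = 222.6 mol/h and L = F − V = 42.2 mol/h.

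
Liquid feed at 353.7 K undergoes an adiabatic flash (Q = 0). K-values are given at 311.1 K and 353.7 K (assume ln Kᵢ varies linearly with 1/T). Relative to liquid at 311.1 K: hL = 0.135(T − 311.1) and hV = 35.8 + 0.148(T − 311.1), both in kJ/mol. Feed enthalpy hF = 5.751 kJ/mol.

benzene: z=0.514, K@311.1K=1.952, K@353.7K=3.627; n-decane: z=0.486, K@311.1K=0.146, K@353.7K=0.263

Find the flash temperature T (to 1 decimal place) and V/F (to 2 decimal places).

Adiabatic flash: solve Rachford–Rice at each trial T, then check hF = ψ·hV(T) + (1−ψ)·hL(T).
  T = 311.1 K: K = (1.952, 0.146), RR gives ψ = 0.091, H_out = 3.271 kJ/mol
  T = 353.7 K: K = (3.627, 0.263), RR gives ψ = 0.512, H_out = 24.379 kJ/mol
  T = 332.4 K: K = (2.714, 0.200), RR gives ψ = 0.359, H_out = 15.817 kJ/mol
  T = 321.8 K: K = (2.316, 0.172), RR gives ψ = 0.251, H_out = 10.477 kJ/mol
  T = 316.5 K: K = (2.131, 0.159), RR gives ψ = 0.181, H_out = 7.231 kJ/mol
  T = 313.8 K: K = (2.040, 0.152), RR gives ψ = 0.139, H_out = 5.352 kJ/mol
  T = 315.1 K: K = (2.084, 0.155), RR gives ψ = 0.160, H_out = 6.279 kJ/mol
Linear interpolation between T = 313.8 (H_out = 5.352) and T = 315.1 (H_out = 6.279) on hF = 5.751 gives T ≈ 314.4 K, at which ψ = 0.15.

T = 314.4 K, V/F = 0.15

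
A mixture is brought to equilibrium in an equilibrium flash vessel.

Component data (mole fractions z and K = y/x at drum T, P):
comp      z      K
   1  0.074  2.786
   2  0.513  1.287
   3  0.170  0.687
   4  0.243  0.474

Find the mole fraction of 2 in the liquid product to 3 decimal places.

Rachford–Rice: g(V/F) = Σ zᵢ(Kᵢ−1)/(1+V/F(Kᵢ−1)) = 0.
Check two-phase: ΣzᵢKᵢ = 1.098 > 1 and Σzᵢ/Kᵢ = 1.185 > 1, so g(0) = 0.098 > 0 and g(1) = -0.185 < 0.
Newton–Raphson from V/F = 0.5:
  V/F = 0.500: g = -0.0379, g' = -0.245 → V/F = 0.345
Converged at V/F = 0.345.
Compositions from xᵢ = zᵢ/(1+V/F(Kᵢ−1)), yᵢ = Kᵢxᵢ:
  1: x = 0.046, y = 0.128
  2: x = 0.467, y = 0.601
  3: x = 0.191, y = 0.131
  4: x = 0.297, y = 0.141

x_2 = 0.467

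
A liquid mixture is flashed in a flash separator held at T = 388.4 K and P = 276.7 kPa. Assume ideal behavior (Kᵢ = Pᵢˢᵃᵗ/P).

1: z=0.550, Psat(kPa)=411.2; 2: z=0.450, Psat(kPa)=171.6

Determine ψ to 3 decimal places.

ψ = 0.522

Raoult's law: Kᵢ = Pᵢˢᵃᵗ/P = Pᵢˢᵃᵗ/276.7.
  K_1 = 411.2/276.7 = 1.48609, K_2 = 171.6/276.7 = 0.62017
Material balance + equilibrium reduce to Σ zᵢ(Kᵢ−1)/(1+ψ(Kᵢ−1)) = 0.
g(0) = ΣzᵢKᵢ − 1 = 0.096 and g(1) = 1 − Σzᵢ/Kᵢ = -0.096, so a root lies in (0, 1).
Newton iteration, ψ⁰ = 0.5:
  ψ = 0.500: g = 0.0041, g' = -0.183 → ψ = 0.522
Converged at ψ = 0.522.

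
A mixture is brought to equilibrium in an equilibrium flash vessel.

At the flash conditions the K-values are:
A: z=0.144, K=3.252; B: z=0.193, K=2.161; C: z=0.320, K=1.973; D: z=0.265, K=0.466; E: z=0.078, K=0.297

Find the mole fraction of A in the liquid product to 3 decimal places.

x_A = 0.049

Material balance + equilibrium reduce to Σ zᵢ(Kᵢ−1)/(1+ψ(Kᵢ−1)) = 0.
Check two-phase: ΣzᵢKᵢ = 1.663 > 1 and Σzᵢ/Kᵢ = 1.127 > 1, so g(0) = 0.663 > 0 and g(1) = -0.127 < 0.
Newton–Raphson from ψ = 0.5:
  ψ = 0.500: g = 0.2262, g' = -0.635 → ψ = 0.856
  ψ = 0.856: g = -0.0054, g' = -0.740 → ψ = 0.849
Converged at ψ = 0.849.
Compositions from xᵢ = zᵢ/(1+ψ(Kᵢ−1)), yᵢ = Kᵢxᵢ:
  A: x = 0.049, y = 0.161
  B: x = 0.097, y = 0.210
  C: x = 0.175, y = 0.346
  D: x = 0.485, y = 0.226
  E: x = 0.193, y = 0.057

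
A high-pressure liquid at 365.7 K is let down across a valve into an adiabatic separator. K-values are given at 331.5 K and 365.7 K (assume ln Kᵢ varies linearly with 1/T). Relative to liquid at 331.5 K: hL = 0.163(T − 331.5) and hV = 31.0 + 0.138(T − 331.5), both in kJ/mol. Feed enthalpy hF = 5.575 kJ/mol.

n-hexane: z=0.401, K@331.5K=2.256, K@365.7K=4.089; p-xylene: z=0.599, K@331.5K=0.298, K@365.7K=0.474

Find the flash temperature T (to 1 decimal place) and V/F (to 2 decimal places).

Adiabatic flash: solve Rachford–Rice at each trial T, then check hF = ψ·hV(T) + (1−ψ)·hL(T).
  T = 331.5 K: K = (2.256, 0.298), RR gives ψ = 0.094, H_out = 2.924 kJ/mol
  T = 365.7 K: K = (4.089, 0.474), RR gives ψ = 0.568, H_out = 22.710 kJ/mol
  T = 348.6 K: K = (3.082, 0.380), RR gives ψ = 0.359, H_out = 13.769 kJ/mol
  T = 340.1 K: K = (2.650, 0.338), RR gives ψ = 0.242, H_out = 8.866 kJ/mol
  T = 335.8 K: K = (2.447, 0.318), RR gives ψ = 0.174, H_out = 6.068 kJ/mol
  T = 333.6 K: K = (2.348, 0.307), RR gives ψ = 0.135, H_out = 4.511 kJ/mol
Linear interpolation between T = 333.6 (H_out = 4.511) and T = 335.8 (H_out = 6.068) on hF = 5.575 gives T ≈ 335.1 K, at which ψ = 0.16.

T = 335.1 K, V/F = 0.16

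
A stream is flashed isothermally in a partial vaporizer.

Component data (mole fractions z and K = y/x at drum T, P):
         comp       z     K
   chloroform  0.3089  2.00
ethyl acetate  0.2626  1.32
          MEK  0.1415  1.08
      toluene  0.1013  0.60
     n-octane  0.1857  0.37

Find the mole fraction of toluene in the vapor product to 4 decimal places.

Iterate (Newton) starting at ψ = 0.56:
  ψ = 0.5600: g = 0.04713, g' = -0.3500 → ψ = 0.6947
  ψ = 0.6947: g = -0.00239, g' = -0.3905 → ψ = 0.6885
Converged at ψ = 0.6885.
Compositions from xᵢ = zᵢ/(1+ψ(Kᵢ−1)), yᵢ = Kᵢxᵢ:
  chloroform: x = 0.1829, y = 0.3659
  ethyl acetate: x = 0.2152, y = 0.2840
  MEK: x = 0.1341, y = 0.1448
  toluene: x = 0.1398, y = 0.0839
  n-octane: x = 0.3280, y = 0.1213

y_toluene = 0.0839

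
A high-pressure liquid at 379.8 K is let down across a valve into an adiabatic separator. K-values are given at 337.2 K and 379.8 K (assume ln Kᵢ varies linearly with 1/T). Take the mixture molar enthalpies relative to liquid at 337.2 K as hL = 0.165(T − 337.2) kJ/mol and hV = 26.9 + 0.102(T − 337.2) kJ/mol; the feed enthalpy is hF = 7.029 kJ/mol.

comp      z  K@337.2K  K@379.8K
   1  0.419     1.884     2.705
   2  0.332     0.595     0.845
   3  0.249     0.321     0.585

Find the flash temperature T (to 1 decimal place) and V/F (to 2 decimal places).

Adiabatic flash: solve Rachford–Rice at each trial T, then check hF = ψ·hV(T) + (1−ψ)·hL(T).
  T = 337.2 K: K = (1.884, 0.595, 0.321), RR gives ψ = 0.141, H_out = 3.779 kJ/mol
  T = 379.8 K: K = (2.705, 0.845, 0.585), RR gives ψ = 1.000, H_out = 31.245 kJ/mol
  T = 358.5 K: K = (2.282, 0.716, 0.441), RR gives ψ = 0.556, H_out = 17.723 kJ/mol
  T = 347.9 K: K = (2.080, 0.655, 0.378), RR gives ψ = 0.351, H_out = 10.969 kJ/mol
  T = 342.5 K: K = (1.980, 0.625, 0.349), RR gives ψ = 0.247, H_out = 7.438 kJ/mol
  T = 339.9 K: K = (1.933, 0.610, 0.335), RR gives ψ = 0.196, H_out = 5.674 kJ/mol
  T = 341.2 K: K = (1.957, 0.617, 0.342), RR gives ψ = 0.222, H_out = 6.563 kJ/mol
Linear interpolation between T = 341.2 (H_out = 6.563) and T = 342.5 (H_out = 7.438) on hF = 7.029 gives T ≈ 341.9 K, at which ψ = 0.24.

T = 341.9 K, V/F = 0.24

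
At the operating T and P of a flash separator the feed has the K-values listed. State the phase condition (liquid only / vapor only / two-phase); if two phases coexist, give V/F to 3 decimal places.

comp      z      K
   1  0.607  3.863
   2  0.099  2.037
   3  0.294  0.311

two-phase, V/F = 0.904

ΣzᵢKᵢ = 2.638; Σzᵢ/Kᵢ = 1.151.
Both exceed 1, so a two-phase solution exists.
Let ψ = V/F and solve Σ zᵢ(Kᵢ−1)/(1+ψ(Kᵢ−1)) = 0.
Newton iteration, ψ⁰ = 0.52:
  ψ = 0.520: g = 0.4493, g' = -1.187 → ψ = 0.898
  ψ = 0.898: g = 0.0079, g' = -1.380 → ψ = 0.904
Converged at ψ = 0.904.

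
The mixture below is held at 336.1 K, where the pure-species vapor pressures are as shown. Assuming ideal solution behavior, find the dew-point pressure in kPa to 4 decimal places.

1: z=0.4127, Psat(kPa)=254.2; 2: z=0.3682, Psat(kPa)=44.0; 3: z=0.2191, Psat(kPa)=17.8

Pdew = 44.8417 kPa

At the dew point ψ → 1, so Σzᵢ/Kᵢ = 1 with Kᵢ = Pᵢˢᵃᵗ/P ⇒ 1/P = Σzᵢ/Pᵢˢᵃᵗ.
1/P = 0.4127/254.2 + 0.3682/44.0 + 0.2191/17.8 = 0.0223007 ⇒ P = 44.8417 kPa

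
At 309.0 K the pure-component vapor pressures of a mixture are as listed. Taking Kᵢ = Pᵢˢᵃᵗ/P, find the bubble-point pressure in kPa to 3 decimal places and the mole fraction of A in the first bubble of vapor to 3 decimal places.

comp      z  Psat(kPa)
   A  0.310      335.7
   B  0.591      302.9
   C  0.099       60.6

At the bubble point ψ → 0, so ΣzᵢKᵢ = 1 with Kᵢ = Pᵢˢᵃᵗ/P ⇒ P = ΣzᵢPᵢˢᵃᵗ.
P = 0.310·335.7 + 0.591·302.9 + 0.099·60.6 = 289.080 kPa
yᵢ = zᵢPᵢˢᵃᵗ/P ⇒ y_A = 0.310·335.7/289.080 = 0.360

Pbub = 289.080 kPa, y_A = 0.360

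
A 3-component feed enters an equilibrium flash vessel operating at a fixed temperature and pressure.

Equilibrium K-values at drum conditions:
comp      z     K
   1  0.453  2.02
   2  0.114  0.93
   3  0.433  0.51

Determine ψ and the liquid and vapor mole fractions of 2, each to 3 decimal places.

Material balance + equilibrium reduce to Σ zᵢ(Kᵢ−1)/(1+ψ(Kᵢ−1)) = 0.
g(0) = ΣzᵢKᵢ − 1 = 0.242 and g(1) = 1 − Σzᵢ/Kᵢ = -0.196, so a root lies in (0, 1).
Iterate (Newton) starting at ψ = 0.51:
  ψ = 0.510: g = 0.0128, g' = -0.389 → ψ = 0.543
Converged at ψ = 0.543.
Compositions from xᵢ = zᵢ/(1+ψ(Kᵢ−1)), yᵢ = Kᵢxᵢ:
  1: x = 0.292, y = 0.589
  2: x = 0.119, y = 0.110
  3: x = 0.590, y = 0.301

ψ = 0.543, x_2 = 0.119, y_2 = 0.110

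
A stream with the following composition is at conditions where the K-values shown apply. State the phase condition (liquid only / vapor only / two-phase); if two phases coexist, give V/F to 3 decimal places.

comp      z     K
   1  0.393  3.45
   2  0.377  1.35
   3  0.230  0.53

ΣzᵢKᵢ = 1.987; Σzᵢ/Kᵢ = 0.827.
Since Σzᵢ/Kᵢ < 1 the mixture is above its dew point — single vapor phase.

vapor only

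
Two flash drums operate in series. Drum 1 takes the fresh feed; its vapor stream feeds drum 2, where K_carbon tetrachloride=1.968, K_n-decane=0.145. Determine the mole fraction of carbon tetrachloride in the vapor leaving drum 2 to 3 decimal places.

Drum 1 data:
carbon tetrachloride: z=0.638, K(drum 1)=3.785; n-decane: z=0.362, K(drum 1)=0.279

Drum 1:
Let ψ₁ = V/F and solve Σ zᵢ(Kᵢ−1)/(1+ψ₁(Kᵢ−1)) = 0.
g(0) = ΣzᵢKᵢ − 1 = 1.516 and g(1) = 1 − Σzᵢ/Kᵢ = -0.466, so a root lies in (0, 1).
Binary case is linear: z₁(K₁−1)(1+ψ₁(K₂−1)) + z₂(K₂−1)(1+ψ₁(K₁−1)) = 0
⇒ ψ₁ = [z₁(K₁−1)+z₂(K₂−1)] / [−(K₁−1)(K₂−1)] = 1.5158/2.0080 = 0.755
Drum-1 compositions:
  carbon tetrachloride: x = 0.206, y = 0.778
  n-decane: x = 0.794, y = 0.222
Drum-2 feed = drum-1 vapor: z₂ = (0.7784, 0.2216).
Drum 2:
Material balance + equilibrium reduce to Σ zᵢ(Kᵢ−1)/(1+ψ₂(Kᵢ−1)) = 0.
Check two-phase: ΣzᵢKᵢ = 1.564 > 1 and Σzᵢ/Kᵢ = 1.924 > 1, so g(0) = 0.564 > 0 and g(1) = -0.924 < 0.
Newton–Raphson from ψ₂ = 0.47:
  ψ₂ = 0.470: g = 0.2011, g' = -0.797 → ψ₂ = 0.722
  ψ₂ = 0.722: g = -0.0519, g' = -1.360 → ψ₂ = 0.684
  ψ₂ = 0.684: g = -0.0031, g' = -1.204 → ψ₂ = 0.681
Converged at ψ₂ = 0.681.
  carbon tetrachloride: x = 0.469, y = 0.923
  n-decane: x = 0.531, y = 0.077

y_carbon tetrachloride (drum 2) = 0.923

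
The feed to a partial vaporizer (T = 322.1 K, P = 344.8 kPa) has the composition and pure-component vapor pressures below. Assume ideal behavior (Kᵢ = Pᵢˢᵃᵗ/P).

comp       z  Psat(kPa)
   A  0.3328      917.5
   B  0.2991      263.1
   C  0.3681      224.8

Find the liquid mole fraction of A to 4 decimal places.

x_A = 0.1534

Raoult's law: Kᵢ = Pᵢˢᵃᵗ/P = Pᵢˢᵃᵗ/344.8.
  K_A = 917.5/344.8 = 2.660963, K_B = 263.1/344.8 = 0.763051, K_C = 224.8/344.8 = 0.651972
Rachford–Rice: g(β) = Σ zᵢ(Kᵢ−1)/(1+β(Kᵢ−1)) = 0.
Feasibility: ΣzᵢKᵢ = 1.3538, Σzᵢ/Kᵢ = 1.0816 — both > 1, two phases present.
Iterate (Newton) starting at β = 0.5:
  β = 0.5000: g = 0.06649, g' = -0.3610 → β = 0.6842
  β = 0.6842: g = 0.00601, g' = -0.3019 → β = 0.7041
  β = 0.7041: g = 0.00004, g' = -0.2975 → β = 0.7042
Converged at β = 0.7042.
Compositions from xᵢ = zᵢ/(1+β(Kᵢ−1)), yᵢ = Kᵢxᵢ:
  A: x = 0.1534, y = 0.4082
  B: x = 0.3590, y = 0.2739
  C: x = 0.4876, y = 0.3179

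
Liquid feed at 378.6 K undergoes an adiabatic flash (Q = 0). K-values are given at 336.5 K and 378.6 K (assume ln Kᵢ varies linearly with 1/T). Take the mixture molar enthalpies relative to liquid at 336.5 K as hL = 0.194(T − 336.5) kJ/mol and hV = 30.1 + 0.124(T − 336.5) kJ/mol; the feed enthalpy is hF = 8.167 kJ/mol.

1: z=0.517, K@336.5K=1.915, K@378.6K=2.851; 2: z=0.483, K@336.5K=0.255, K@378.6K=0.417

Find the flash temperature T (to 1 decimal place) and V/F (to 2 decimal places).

Adiabatic flash: solve Rachford–Rice at each trial T, then check hF = ψ·hV(T) + (1−ψ)·hL(T).
  T = 336.5 K: K = (1.915, 0.255), RR gives ψ = 0.166, H_out = 4.999 kJ/mol
  T = 378.6 K: K = (2.851, 0.417), RR gives ψ = 0.626, H_out = 25.161 kJ/mol
  T = 357.6 K: K = (2.365, 0.331), RR gives ψ = 0.419, H_out = 16.088 kJ/mol
  T = 347.1 K: K = (2.136, 0.292), RR gives ψ = 0.305, H_out = 11.010 kJ/mol
  T = 341.8 K: K = (2.024, 0.273), RR gives ψ = 0.240, H_out = 8.154 kJ/mol
  T = 344.5 K: K = (2.081, 0.283), RR gives ψ = 0.274, H_out = 9.640 kJ/mol
  T = 343.1 K: K = (2.051, 0.278), RR gives ψ = 0.256, H_out = 8.878 kJ/mol
Linear interpolation between T = 341.8 (H_out = 8.154) and T = 343.1 (H_out = 8.878) on hF = 8.167 gives T ≈ 341.8 K, at which ψ = 0.24.

T = 341.8 K, V/F = 0.24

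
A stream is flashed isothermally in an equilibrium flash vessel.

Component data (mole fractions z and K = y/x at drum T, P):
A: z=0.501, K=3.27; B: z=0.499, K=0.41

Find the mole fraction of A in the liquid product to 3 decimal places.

x_A = 0.206

Material balance + equilibrium reduce to Σ zᵢ(Kᵢ−1)/(1+β(Kᵢ−1)) = 0.
Check two-phase: ΣzᵢKᵢ = 1.843 > 1 and Σzᵢ/Kᵢ = 1.370 > 1, so g(0) = 0.843 > 0 and g(1) = -0.370 < 0.
Binary case is linear: z₁(K₁−1)(1+β(K₂−1)) + z₂(K₂−1)(1+β(K₁−1)) = 0
⇒ β = [z₁(K₁−1)+z₂(K₂−1)] / [−(K₁−1)(K₂−1)] = 0.8429/1.3393 = 0.629
Compositions from xᵢ = zᵢ/(1+β(Kᵢ−1)), yᵢ = Kᵢxᵢ:
  A: x = 0.206, y = 0.675
  B: x = 0.794, y = 0.325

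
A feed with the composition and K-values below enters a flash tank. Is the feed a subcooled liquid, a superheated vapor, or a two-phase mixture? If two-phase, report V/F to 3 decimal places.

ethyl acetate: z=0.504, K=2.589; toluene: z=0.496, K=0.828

ΣzᵢKᵢ = 1.716; Σzᵢ/Kᵢ = 0.794.
Since Σzᵢ/Kᵢ < 1 the mixture is above its dew point — single vapor phase.

superheated vapor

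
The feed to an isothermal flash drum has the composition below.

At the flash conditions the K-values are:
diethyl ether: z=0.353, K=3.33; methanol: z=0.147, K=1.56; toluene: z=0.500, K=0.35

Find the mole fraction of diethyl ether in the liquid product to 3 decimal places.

x_diethyl ether = 0.171

Material balance + equilibrium reduce to Σ zᵢ(Kᵢ−1)/(1+ψ(Kᵢ−1)) = 0.
g(0) = ΣzᵢKᵢ − 1 = 0.580 and g(1) = 1 − Σzᵢ/Kᵢ = -0.629, so a root lies in (0, 1).
Newton–Raphson from ψ = 0.32:
  ψ = 0.320: g = 0.1306, g' = -0.999 → ψ = 0.451
  ψ = 0.451: g = 0.0072, g' = -0.908 → ψ = 0.459
Converged at ψ = 0.459.
Compositions from xᵢ = zᵢ/(1+ψ(Kᵢ−1)), yᵢ = Kᵢxᵢ:
  diethyl ether: x = 0.171, y = 0.568
  methanol: x = 0.117, y = 0.182
  toluene: x = 0.712, y = 0.249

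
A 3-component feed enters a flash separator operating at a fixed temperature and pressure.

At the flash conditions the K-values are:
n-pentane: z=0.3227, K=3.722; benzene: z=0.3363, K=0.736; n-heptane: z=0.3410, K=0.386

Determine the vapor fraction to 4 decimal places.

ψ = 0.4563

Let ψ = V/F and solve Σ zᵢ(Kᵢ−1)/(1+ψ(Kᵢ−1)) = 0.
Feasibility: ΣzᵢKᵢ = 1.5802, Σzᵢ/Kᵢ = 1.4270 — both > 1, two phases present.
Newton iteration, ψ⁰ = 0.44:
  ψ = 0.4400: g = 0.01236, g' = -0.7664 → ψ = 0.4561
  ψ = 0.4561: g = 0.00010, g' = -0.7542 → ψ = 0.4563
Converged at ψ = 0.4563.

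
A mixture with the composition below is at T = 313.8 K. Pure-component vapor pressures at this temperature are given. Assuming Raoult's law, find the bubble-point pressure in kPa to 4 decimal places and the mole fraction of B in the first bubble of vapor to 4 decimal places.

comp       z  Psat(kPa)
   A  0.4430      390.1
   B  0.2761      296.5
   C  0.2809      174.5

At the bubble point ψ → 0, so ΣzᵢKᵢ = 1 with Kᵢ = Pᵢˢᵃᵗ/P ⇒ P = ΣzᵢPᵢˢᵃᵗ.
P = 0.4430·390.1 + 0.2761·296.5 + 0.2809·174.5 = 303.6950 kPa
yᵢ = zᵢPᵢˢᵃᵗ/P ⇒ y_B = 0.2761·296.5/303.6950 = 0.2696

Pbub = 303.6950 kPa, y_B = 0.2696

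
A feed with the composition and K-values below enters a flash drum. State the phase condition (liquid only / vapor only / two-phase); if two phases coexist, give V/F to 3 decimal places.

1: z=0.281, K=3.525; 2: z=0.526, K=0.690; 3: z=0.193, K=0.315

ΣzᵢKᵢ = 1.414; Σzᵢ/Kᵢ = 1.455.
Both exceed 1, so a two-phase solution exists.
Rachford–Rice: g(ψ) = Σ zᵢ(Kᵢ−1)/(1+ψ(Kᵢ−1)) = 0.
Iterate (Newton) starting at ψ = 0.5:
  ψ = 0.500: g = -0.0804, g' = -0.630 → ψ = 0.372
  ψ = 0.372: g = 0.0039, g' = -0.704 → ψ = 0.378
Converged at ψ = 0.378.

two-phase, V/F = 0.378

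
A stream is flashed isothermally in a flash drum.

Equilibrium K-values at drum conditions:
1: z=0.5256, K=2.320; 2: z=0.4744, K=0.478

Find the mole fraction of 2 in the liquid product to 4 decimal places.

Let β = V/F and solve Σ zᵢ(Kᵢ−1)/(1+β(Kᵢ−1)) = 0.
Check two-phase: ΣzᵢKᵢ = 1.4462 > 1 and Σzᵢ/Kᵢ = 1.2190 > 1, so g(0) = 0.4462 > 0 and g(1) = -0.2190 < 0.
Newton–Raphson from β = 0.4:
  β = 0.4000: g = 0.14106, g' = -0.5987 → β = 0.6356
  β = 0.6356: g = 0.00667, g' = -0.5603 → β = 0.6475
Converged at β = 0.6475.
Compositions from xᵢ = zᵢ/(1+β(Kᵢ−1)), yᵢ = Kᵢxᵢ:
  1: x = 0.2834, y = 0.6575
  2: x = 0.7166, y = 0.3425

x_2 = 0.7166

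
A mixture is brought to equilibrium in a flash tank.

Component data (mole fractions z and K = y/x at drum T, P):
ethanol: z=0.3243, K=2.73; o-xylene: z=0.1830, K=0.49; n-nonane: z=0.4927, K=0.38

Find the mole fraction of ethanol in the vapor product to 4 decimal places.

Rachford–Rice: g(β) = Σ zᵢ(Kᵢ−1)/(1+β(Kᵢ−1)) = 0.
g(0) = ΣzᵢKᵢ − 1 = 0.1622 and g(1) = 1 − Σzᵢ/Kᵢ = -0.7888, so a root lies in (0, 1).
Iterate (Newton) starting at β = 0.35:
  β = 0.3500: g = -0.15429, g' = -0.7560 → β = 0.1459
  β = 0.1459: g = 0.01128, g' = -0.9033 → β = 0.1584
  β = 0.1584: g = 0.00010, g' = -0.8872 → β = 0.1585
Converged at β = 0.1585.
Compositions from xᵢ = zᵢ/(1+β(Kᵢ−1)), yᵢ = Kᵢxᵢ:
  ethanol: x = 0.2545, y = 0.6948
  o-xylene: x = 0.1991, y = 0.0976
  n-nonane: x = 0.5464, y = 0.2076

y_ethanol = 0.6948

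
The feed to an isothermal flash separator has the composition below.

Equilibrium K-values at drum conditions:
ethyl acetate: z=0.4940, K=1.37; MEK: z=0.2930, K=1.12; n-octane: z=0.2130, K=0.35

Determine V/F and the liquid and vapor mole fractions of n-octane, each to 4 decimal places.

Rachford–Rice: g(V/F) = Σ zᵢ(Kᵢ−1)/(1+V/F(Kᵢ−1)) = 0.
g(0) = ΣzᵢKᵢ − 1 = 0.0795 and g(1) = 1 − Σzᵢ/Kᵢ = -0.2308, so a root lies in (0, 1).
Iterate (Newton) starting at V/F = 0.5:
  V/F = 0.5000: g = -0.01770, g' = -0.2494 → V/F = 0.4291
  V/F = 0.4291: g = -0.00082, g' = -0.2272 → V/F = 0.4255
Converged at V/F = 0.4255.
Compositions from xᵢ = zᵢ/(1+V/F(Kᵢ−1)), yᵢ = Kᵢxᵢ:
  ethyl acetate: x = 0.4268, y = 0.5847
  MEK: x = 0.2788, y = 0.3122
  n-octane: x = 0.2944, y = 0.1030

V/F = 0.4255, x_n-octane = 0.2944, y_n-octane = 0.1030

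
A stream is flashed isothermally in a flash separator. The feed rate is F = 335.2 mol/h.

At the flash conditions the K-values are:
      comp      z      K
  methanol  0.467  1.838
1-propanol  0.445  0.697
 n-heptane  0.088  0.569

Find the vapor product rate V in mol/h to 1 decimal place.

Material balance + equilibrium reduce to Σ zᵢ(Kᵢ−1)/(1+V/F(Kᵢ−1)) = 0.
g(0) = ΣzᵢKᵢ − 1 = 0.219 and g(1) = 1 − Σzᵢ/Kᵢ = -0.047, so a root lies in (0, 1).
Newton–Raphson from V/F = 0.41:
  V/F = 0.410: g = 0.0912, g' = -0.259 → V/F = 0.762
  V/F = 0.762: g = 0.0070, g' = -0.227 → V/F = 0.793
Converged at V/F = 0.793.
Then V = V/F·F = 0.7930·335.2 = 265.8 mol/h and L = F − V = 69.4 mol/h.

V = 265.8 mol/h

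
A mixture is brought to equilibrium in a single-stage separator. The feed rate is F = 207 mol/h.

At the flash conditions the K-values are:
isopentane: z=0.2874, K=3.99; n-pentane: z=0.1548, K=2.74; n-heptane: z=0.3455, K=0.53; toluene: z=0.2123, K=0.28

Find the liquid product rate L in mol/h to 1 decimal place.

L = 95.3 mol/h

Newton–Raphson from ψ = 0.59:
  ψ = 0.5900: g = -0.04664, g' = -0.9292 → ψ = 0.5398
Converged at ψ = 0.5398.
Then V = ψ·F = 0.5398·207 = 111.7 mol/h and L = F − V = 95.3 mol/h.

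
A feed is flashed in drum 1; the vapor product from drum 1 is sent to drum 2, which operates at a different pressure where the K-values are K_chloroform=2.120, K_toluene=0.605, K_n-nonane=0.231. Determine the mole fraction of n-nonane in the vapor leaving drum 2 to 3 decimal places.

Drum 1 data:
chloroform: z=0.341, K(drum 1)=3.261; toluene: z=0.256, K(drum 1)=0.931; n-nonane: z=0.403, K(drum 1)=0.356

y_n-nonane (drum 2) = 0.079

Drum 1:
Rachford–Rice: g(ψ₁) = Σ zᵢ(Kᵢ−1)/(1+ψ₁(Kᵢ−1)) = 0.
g(0) = ΣzᵢKᵢ − 1 = 0.494 and g(1) = 1 − Σzᵢ/Kᵢ = -0.512, so a root lies in (0, 1).
Newton–Raphson from ψ₁ = 0.5:
  ψ₁ = 0.500: g = -0.0392, g' = -0.749 → ψ₁ = 0.448
Converged at ψ₁ = 0.448.
Drum-1 compositions:
  chloroform: x = 0.169, y = 0.552
  toluene: x = 0.264, y = 0.246
  n-nonane: x = 0.566, y = 0.202
Drum-2 feed = drum-1 vapor: z₂ = (0.5524, 0.2459, 0.2017).
Drum 2:
Rachford–Rice: g(ψ₂) = Σ zᵢ(Kᵢ−1)/(1+ψ₂(Kᵢ−1)) = 0.
Feasibility: ΣzᵢKᵢ = 1.366, Σzᵢ/Kᵢ = 1.540 — both > 1, two phases present.
Newton–Raphson from ψ₂ = 0.54:
  ψ₂ = 0.540: g = -0.0031, g' = -0.680 → ψ₂ = 0.535
Converged at ψ₂ = 0.535.
  chloroform: x = 0.345, y = 0.732
  toluene: x = 0.312, y = 0.189
  n-nonane: x = 0.343, y = 0.079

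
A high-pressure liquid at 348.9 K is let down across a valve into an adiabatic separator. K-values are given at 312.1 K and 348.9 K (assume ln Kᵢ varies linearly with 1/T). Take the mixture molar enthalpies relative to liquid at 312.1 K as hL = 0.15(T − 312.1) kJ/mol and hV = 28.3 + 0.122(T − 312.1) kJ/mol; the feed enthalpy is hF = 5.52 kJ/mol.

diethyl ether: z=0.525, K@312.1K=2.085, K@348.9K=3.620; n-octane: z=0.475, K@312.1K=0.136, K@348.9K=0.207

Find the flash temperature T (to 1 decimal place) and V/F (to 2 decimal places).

T = 313.4 K, V/F = 0.19

Adiabatic flash: solve Rachford–Rice at each trial T, then check hF = ψ·hV(T) + (1−ψ)·hL(T).
  T = 312.1 K: K = (2.085, 0.136), RR gives ψ = 0.170, H_out = 4.807 kJ/mol
  T = 348.9 K: K = (3.620, 0.207), RR gives ψ = 0.481, H_out = 18.630 kJ/mol
  T = 330.5 K: K = (2.790, 0.170), RR gives ψ = 0.367, H_out = 12.956 kJ/mol
  T = 321.3 K: K = (2.422, 0.152), RR gives ψ = 0.285, H_out = 9.382 kJ/mol
  T = 316.7 K: K = (2.250, 0.144), RR gives ψ = 0.233, H_out = 7.261 kJ/mol
  T = 314.4 K: K = (2.166, 0.140), RR gives ψ = 0.203, H_out = 6.083 kJ/mol
Linear interpolation between T = 312.1 (H_out = 4.807) and T = 314.4 (H_out = 6.083) on hF = 5.52 gives T ≈ 313.4 K, at which ψ = 0.19.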